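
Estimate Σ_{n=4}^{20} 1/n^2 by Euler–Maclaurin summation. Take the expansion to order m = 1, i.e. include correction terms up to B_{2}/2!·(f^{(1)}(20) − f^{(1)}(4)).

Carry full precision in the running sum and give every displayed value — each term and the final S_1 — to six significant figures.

S_1 ≈ 0.235083

The integral term ∫_4^20 1/x^2 dx = 0.200000.
Boundary: ½(f(4) + f(20)) = ½(0.0625000 + 0.00250000) = 0.0325000.
Integral + boundary = 0.232500.
Order-1 term: 1/12 · (-0.000250000 − (-0.0312500)) = 0.00258333.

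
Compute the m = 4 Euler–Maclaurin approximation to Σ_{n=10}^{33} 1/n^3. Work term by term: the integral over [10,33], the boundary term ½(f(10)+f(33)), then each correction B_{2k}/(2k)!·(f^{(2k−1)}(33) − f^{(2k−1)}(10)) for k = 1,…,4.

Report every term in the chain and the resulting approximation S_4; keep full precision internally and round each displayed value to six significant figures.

S_4 ≈ 0.00507948

Integral: ∫_10^33 1/x^3 dx = 0.00454086.
½[f(10) + f(33)] = ½[0.00100000 + 2.78265e-05] = 0.000513913.
Running total after boundary: 0.00505478.
Correction k=1: B_{2}/2! · (f^{(1)}(33) − f^{(1)}(10)) = 1/12 · (-2.52968e-06 − (-0.000300000)) = 2.47892e-05.
Partial sum through k=1: 0.00507957.
Correction k=2: B_{4}/4! · (f^{(3)}(33) − f^{(3)}(10)) = −1/720 · (-4.64588e-08 − (-6.00000e-05)) = -8.32688e-08.
Partial sum through k=2: 0.00507948.
Correction k=3: B_{6}/6! · (f^{(5)}(33) − f^{(5)}(10)) = 1/30240 · (-1.79180e-09 − (-2.52000e-05)) = 8.33274e-10.
Partial sum through k=3: 0.00507948.
Correction k=4: B_{8}/8! · (f^{(7)}(33) − f^{(7)}(10)) = −1/1209600 · (-1.18466e-10 − (-1.81440e-05)) = -1.49999e-11.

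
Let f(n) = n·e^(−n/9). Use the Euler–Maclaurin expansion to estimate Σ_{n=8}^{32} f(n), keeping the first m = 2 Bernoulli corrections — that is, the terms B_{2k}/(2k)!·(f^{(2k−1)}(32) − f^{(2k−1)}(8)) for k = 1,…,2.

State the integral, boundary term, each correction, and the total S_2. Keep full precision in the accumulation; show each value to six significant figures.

Integral: ∫_8^32 x·e^(−x/9) dx = 52.3595.
Boundary: ½(f(8) + f(32)) = ½(3.28890 + 0.914096) = 2.10150.
Integral + boundary = 54.4610.
Correction k=1: B_{2}/2! · (f^{(1)}(32) − f^{(1)}(8)) = 1/12 · (-0.0730007 − 0.0456791) = -0.00988999.
Partial sum through k=1: 54.4511.
Correction k=2: B_{4}/4! · (f^{(3)}(32) − f^{(3)}(8)) = −1/720 · (-0.000195923 − 0.0107149) = 1.51539e-05.

S_2 ≈ 54.4511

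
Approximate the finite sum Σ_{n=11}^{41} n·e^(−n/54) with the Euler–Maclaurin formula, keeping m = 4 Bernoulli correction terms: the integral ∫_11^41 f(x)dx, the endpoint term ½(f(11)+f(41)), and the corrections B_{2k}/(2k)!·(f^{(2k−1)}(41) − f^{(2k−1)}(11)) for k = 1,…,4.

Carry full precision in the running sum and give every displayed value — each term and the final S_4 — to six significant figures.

S_4 ≈ 476.250

Integral: ∫_11^41 x·e^(−x/54) dx = 462.215.
Endpoint term: (f(11) + f(41))/2 = (8.97274 + 19.1885)/2 = 14.0806.
Running total after boundary: 476.295.
k=1: B_{2}/(2)! × [f^{(1)}(41) − f^{(1)}(11)] = 1/12 × (0.112670 − 0.649542) = -0.0447394.
After k=1: 476.250.
k=2: B_{4}/(4)! × [f^{(3)}(41) − f^{(3)}(11)] = −1/720 × (0.000359635 − 0.000782219) = 5.86922e-07.
After k=2: 476.250.
k=3: B_{6}/(6)! × [f^{(5)}(41) − f^{(5)}(11)] = 1/30240 × (2.33413e-07 − 4.60112e-07) = -7.49667e-12.
After k=3: 476.250.
k=4: B_{8}/(8)! × [f^{(7)}(41) − f^{(7)}(11)] = −1/1209600 × (1.17796e-10 − 2.23585e-10) = 8.74575e-17.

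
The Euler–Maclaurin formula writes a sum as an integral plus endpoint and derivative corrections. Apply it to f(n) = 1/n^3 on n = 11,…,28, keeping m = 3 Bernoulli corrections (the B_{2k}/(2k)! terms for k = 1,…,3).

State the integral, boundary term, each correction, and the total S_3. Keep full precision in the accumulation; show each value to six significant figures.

S_3 ≈ 0.00390953

Integral: ∫_11^28 1/x^3 dx = 0.00349448.
Endpoint term: (f(11) + f(28))/2 = (0.000751315 + 4.55539e-05)/2 = 0.000398434.
Integral + boundary = 0.00389291.
Order-1 term: 1/12 · (-4.88078e-06 − (-0.000204904)) = 1.66686e-05.
Running total after k=1: 0.00390958.
Order-2 term: −1/720 · (-1.24510e-07 − (-3.38684e-05)) = -4.68666e-08.
Running total after k=2: 0.00390953.
Order-3 term: 1/30240 · (-6.67016e-09 − (-1.17560e-05)) = 3.88536e-10.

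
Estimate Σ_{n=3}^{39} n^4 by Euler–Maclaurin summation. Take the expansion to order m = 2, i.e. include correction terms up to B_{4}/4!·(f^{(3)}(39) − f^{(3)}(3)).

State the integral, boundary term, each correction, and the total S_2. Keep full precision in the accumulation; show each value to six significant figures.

S_2 ≈ 1.92213e+07

∫_3^39 x^4 dx evaluates to 1.80448e+07.
½[f(3) + f(39)] = ½[81.0000 + 2.31344e+06] = 1.15676e+06.
Running total after boundary: 1.92016e+07.
k=1: B_{2}/(2)! × [f^{(1)}(39) − f^{(1)}(3)] = 1/12 × (237276 − 108.000) = 19764.0.
After k=1: 1.92213e+07.
k=2: B_{4}/(4)! × [f^{(3)}(39) − f^{(3)}(3)] = −1/720 × (936.000 − 72.0000) = -1.20000.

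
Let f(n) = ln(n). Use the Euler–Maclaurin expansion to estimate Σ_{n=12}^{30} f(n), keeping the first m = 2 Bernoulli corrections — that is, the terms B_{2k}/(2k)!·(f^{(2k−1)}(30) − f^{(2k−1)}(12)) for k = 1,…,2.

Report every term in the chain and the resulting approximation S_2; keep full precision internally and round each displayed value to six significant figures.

S_2 ≈ 57.1559

Integral: ∫_12^30 ln(x) dx = 54.2170.
Boundary: ½(f(12) + f(30)) = ½(2.48491 + 3.40120) = 2.94305.
Integral + boundary = 57.1601.
Correction k=1: B_{2}/2! · (f^{(1)}(30) − f^{(1)}(12)) = 1/12 · (0.0333333 − 0.0833333) = -0.00416667.
Running total after k=1: 57.1559.
Correction k=2: B_{4}/4! · (f^{(3)}(30) − f^{(3)}(12)) = −1/720 · (7.40741e-05 − 0.00115741) = 1.50463e-06.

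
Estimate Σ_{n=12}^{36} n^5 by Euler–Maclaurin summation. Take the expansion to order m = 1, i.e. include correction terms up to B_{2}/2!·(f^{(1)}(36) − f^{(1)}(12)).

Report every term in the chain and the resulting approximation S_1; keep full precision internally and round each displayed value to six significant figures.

S_1 ≈ 3.93348e+08

∫_12^36 x^5 dx evaluates to 3.62299e+08.
½[f(12) + f(36)] = ½[248832 + 6.04662e+07] = 3.03575e+07.
So far: 3.92657e+08.
Order-1 term: 1/12 · (8.39808e+06 − 103680) = 691200.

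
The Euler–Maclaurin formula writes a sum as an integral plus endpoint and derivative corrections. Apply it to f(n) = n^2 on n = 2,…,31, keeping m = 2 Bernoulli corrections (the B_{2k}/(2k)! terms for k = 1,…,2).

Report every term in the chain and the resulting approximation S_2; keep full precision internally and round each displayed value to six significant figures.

Integral: ∫_2^31 x^2 dx = 9927.67.
Endpoint term: (f(2) + f(31))/2 = (4.00000 + 961.000)/2 = 482.500.
Running total after boundary: 10410.2.
k=1: B_{2}/(2)! × [f^{(1)}(31) − f^{(1)}(2)] = 1/12 × (62.0000 − 4.00000) = 4.83333.
After k=1: 10415.0.
k=2: B_{4}/(4)! × [f^{(3)}(31) − f^{(3)}(2)] = −1/720 × (0.00000 − 0.00000) = 0.00000.

S_2 ≈ 10415.0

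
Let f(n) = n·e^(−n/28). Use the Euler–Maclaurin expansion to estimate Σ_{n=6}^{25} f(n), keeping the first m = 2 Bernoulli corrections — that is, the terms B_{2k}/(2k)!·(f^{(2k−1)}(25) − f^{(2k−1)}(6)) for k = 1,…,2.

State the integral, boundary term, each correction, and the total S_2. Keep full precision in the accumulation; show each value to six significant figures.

∫_6^25 x·e^(−x/28) dx evaluates to 160.702.
Endpoint term: (f(6) + f(25))/2 = (4.84271 + 10.2371)/2 = 7.53990.
Running total after boundary: 168.242.
Correction k=1: B_{2}/2! · (f^{(1)}(25) − f^{(1)}(6)) = 1/12 · (0.0438733 − 0.634164) = -0.0491909.
Partial sum through k=1: 168.192.
Correction k=2: B_{4}/4! · (f^{(3)}(25) − f^{(3)}(6)) = −1/720 · (0.00110056 − 0.00286786) = 2.45457e-06.

S_2 ≈ 168.192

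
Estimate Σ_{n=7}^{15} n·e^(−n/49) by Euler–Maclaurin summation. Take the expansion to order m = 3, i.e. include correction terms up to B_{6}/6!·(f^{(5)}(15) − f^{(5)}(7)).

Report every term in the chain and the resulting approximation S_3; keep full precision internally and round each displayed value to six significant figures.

S_3 ≈ 78.2242

The integral term ∫_7^15 x·e^(−x/49) dx = 69.6873.
½[f(7) + f(15)] = ½[6.06815 + 11.0444] = 8.55630.
Running total after boundary: 78.2436.
Order-1 term: 1/12 · (0.510900 − 0.743038) = -0.0193449.
After k=1: 78.2242.
Order-2 term: −1/720 · (0.000826111 − 0.00103157) = 2.85357e-07.
After k=2: 78.2242.
Order-3 term: 1/30240 · (5.99515e-07 − 7.30389e-07) = -4.32785e-12.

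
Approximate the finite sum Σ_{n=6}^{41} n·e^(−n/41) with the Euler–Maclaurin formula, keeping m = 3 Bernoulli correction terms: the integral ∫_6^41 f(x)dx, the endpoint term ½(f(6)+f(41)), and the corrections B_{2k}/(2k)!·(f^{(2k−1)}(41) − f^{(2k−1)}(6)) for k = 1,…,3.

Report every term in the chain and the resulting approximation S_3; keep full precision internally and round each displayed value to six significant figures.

∫_6^41 x·e^(−x/41) dx evaluates to 427.853.
½[f(6) + f(41)] = ½[5.18318 + 15.0831] = 10.1331.
So far: 437.986.
Correction k=1: B_{2}/2! · (f^{(1)}(41) − f^{(1)}(6)) = 1/12 · (0.00000 − 0.737444) = -0.0614536.
Partial sum through k=1: 437.924.
Correction k=2: B_{4}/4! · (f^{(3)}(41) − f^{(3)}(6)) = −1/720 · (0.000437691 − 0.00146649) = 1.42889e-06.
Partial sum through k=2: 437.924.
Correction k=3: B_{6}/6! · (f^{(5)}(41) − f^{(5)}(6)) = 1/30240 · (5.20751e-07 − 1.48381e-06) = -3.18472e-11.

S_3 ≈ 437.924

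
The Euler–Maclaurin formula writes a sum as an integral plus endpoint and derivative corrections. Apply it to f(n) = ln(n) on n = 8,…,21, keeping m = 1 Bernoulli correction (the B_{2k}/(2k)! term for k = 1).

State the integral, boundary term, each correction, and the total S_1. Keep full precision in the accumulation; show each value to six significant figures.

∫_8^21 ln(x) dx evaluates to 34.2994.
½[f(8) + f(21)] = ½[2.07944 + 3.04452] = 2.56198.
Running total after boundary: 36.8614.
Correction k=1: B_{2}/2! · (f^{(1)}(21) − f^{(1)}(8)) = 1/12 · (0.0476190 − 0.125000) = -0.00644841.

S_1 ≈ 36.8550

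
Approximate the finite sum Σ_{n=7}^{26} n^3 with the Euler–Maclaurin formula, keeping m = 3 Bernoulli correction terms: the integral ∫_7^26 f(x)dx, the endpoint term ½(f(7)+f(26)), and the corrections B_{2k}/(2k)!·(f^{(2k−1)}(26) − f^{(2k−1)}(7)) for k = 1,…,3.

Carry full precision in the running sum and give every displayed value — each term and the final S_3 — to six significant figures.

The integral term ∫_7^26 x^3 dx = 113644.
Endpoint term: (f(7) + f(26))/2 = (343.000 + 17576.0)/2 = 8959.50.
So far: 122603.
k=1: B_{2}/(2)! × [f^{(1)}(26) − f^{(1)}(7)] = 1/12 × (2028.00 − 147.000) = 156.750.
Partial sum through k=1: 122760.
k=2: B_{4}/(4)! × [f^{(3)}(26) − f^{(3)}(7)] = −1/720 × (6.00000 − 6.00000) = 0.00000.
Partial sum through k=2: 122760.
k=3: B_{6}/(6)! × [f^{(5)}(26) − f^{(5)}(7)] = 1/30240 × (0.00000 − 0.00000) = 0.00000.

S_3 ≈ 122760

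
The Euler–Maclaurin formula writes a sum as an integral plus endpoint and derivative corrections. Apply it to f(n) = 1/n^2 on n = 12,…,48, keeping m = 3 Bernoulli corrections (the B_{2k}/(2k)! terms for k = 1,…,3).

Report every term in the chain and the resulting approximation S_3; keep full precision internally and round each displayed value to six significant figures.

S_3 ≈ 0.0662840

The integral term ∫_12^48 1/x^2 dx = 0.0625000.
Boundary: ½(f(12) + f(48)) = ½(0.00694444 + 0.000434028) = 0.00368924.
So far: 0.0661892.
Correction k=1: B_{2}/2! · (f^{(1)}(48) − f^{(1)}(12)) = 1/12 · (-1.80845e-05 − (-0.00115741)) = 9.49436e-05.
Running total after k=1: 0.0662842.
Correction k=2: B_{4}/4! · (f^{(3)}(48) − f^{(3)}(12)) = −1/720 · (-9.41901e-08 − (-9.64506e-05)) = -1.33828e-07.
Running total after k=2: 0.0662840.
Correction k=3: B_{6}/6! · (f^{(5)}(48) − f^{(5)}(12)) = 1/30240 · (-1.22643e-09 − (-2.00939e-05)) = 6.64440e-10.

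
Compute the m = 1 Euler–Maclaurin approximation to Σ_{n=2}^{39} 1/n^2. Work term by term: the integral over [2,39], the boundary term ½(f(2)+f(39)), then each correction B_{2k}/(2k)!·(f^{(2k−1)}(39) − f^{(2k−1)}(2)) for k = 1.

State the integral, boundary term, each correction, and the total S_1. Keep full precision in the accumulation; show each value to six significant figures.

Integral: ∫_2^39 1/x^2 dx = 0.474359.
Endpoint term: (f(2) + f(39))/2 = (0.250000 + 0.000657462)/2 = 0.125329.
Integral + boundary = 0.599688.
k=1: B_{2}/(2)! × [f^{(1)}(39) − f^{(1)}(2)] = 1/12 × (-3.37160e-05 − (-0.250000)) = 0.0208305.

S_1 ≈ 0.620518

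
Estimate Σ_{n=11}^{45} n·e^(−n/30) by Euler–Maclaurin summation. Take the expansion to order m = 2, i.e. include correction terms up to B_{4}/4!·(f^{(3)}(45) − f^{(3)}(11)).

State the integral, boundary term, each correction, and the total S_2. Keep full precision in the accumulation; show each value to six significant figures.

S_2 ≈ 359.183

∫_11^45 x·e^(−x/30) dx evaluates to 350.397.
Boundary: ½(f(11) + f(45)) = ½(7.62345 + 10.0409) = 8.83215.
So far: 359.229.
k=1: B_{2}/(2)! × [f^{(1)}(45) − f^{(1)}(11)] = 1/12 × (-0.111565 − 0.438926) = -0.0458742.
Running total after k=1: 359.183.
k=2: B_{4}/(4)! × [f^{(3)}(45) − f^{(3)}(11)] = −1/720 × (0.000371884 − 0.00202779) = 2.29986e-06.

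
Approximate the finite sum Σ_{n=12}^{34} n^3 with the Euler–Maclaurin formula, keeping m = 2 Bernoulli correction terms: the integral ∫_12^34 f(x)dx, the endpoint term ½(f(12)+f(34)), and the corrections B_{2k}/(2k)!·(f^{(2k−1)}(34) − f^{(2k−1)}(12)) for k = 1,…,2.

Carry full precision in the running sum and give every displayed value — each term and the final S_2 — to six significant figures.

∫_12^34 x^3 dx evaluates to 328900.
Boundary: ½(f(12) + f(34)) = ½(1728.00 + 39304.0) = 20516.0.
So far: 349416.
Order-1 term: 1/12 · (3468.00 − 432.000) = 253.000.
Running total after k=1: 349669.
Order-2 term: −1/720 · (6.00000 − 6.00000) = 0.00000.

S_2 ≈ 349669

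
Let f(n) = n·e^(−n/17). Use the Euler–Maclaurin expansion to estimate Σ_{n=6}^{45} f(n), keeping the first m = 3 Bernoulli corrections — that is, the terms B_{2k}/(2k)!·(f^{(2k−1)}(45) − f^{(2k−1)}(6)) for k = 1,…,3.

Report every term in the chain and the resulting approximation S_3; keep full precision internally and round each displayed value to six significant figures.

S_3 ≈ 203.693

The integral term ∫_6^45 x·e^(−x/17) dx = 200.038.
½[f(6) + f(45)] = ½[4.21571 + 3.18867] = 3.70219.
Integral + boundary = 203.740.
k=1: B_{2}/(2)! × [f^{(1)}(45) − f^{(1)}(6)] = 1/12 × (-0.116709 − 0.454636) = -0.0476121.
Partial sum through k=1: 203.693.
k=2: B_{4}/(4)! × [f^{(3)}(45) − f^{(3)}(6)] = −1/720 × (8.65369e-05 − 0.00643555) = 8.81807e-06.
Partial sum through k=2: 203.693.
k=3: B_{6}/(6)! × [f^{(5)}(45) − f^{(5)}(6)] = 1/30240 × (1.99624e-06 − 3.90933e-05) = -1.22675e-09.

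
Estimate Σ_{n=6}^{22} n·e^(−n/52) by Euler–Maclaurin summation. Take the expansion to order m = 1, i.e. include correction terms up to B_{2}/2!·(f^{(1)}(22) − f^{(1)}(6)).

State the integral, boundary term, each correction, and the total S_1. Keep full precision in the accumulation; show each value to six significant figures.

S_1 ≈ 176.622

∫_6^22 x·e^(−x/52) dx evaluates to 166.778.
Endpoint term: (f(6) + f(22))/2 = (5.34614 + 14.4106)/2 = 9.87838.
So far: 176.656.
Correction k=1: B_{2}/2! · (f^{(1)}(22) − f^{(1)}(6)) = 1/12 · (0.377901 − 0.788213) = -0.0341927.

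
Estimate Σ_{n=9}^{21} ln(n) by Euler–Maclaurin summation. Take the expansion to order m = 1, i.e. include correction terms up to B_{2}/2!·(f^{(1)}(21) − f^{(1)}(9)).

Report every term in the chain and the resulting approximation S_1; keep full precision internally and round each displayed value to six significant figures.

Integral: ∫_9^21 ln(x) dx = 32.1599.
½[f(9) + f(21)] = ½[2.19722 + 3.04452] = 2.62087.
So far: 34.7808.
Order-1 term: 1/12 · (0.0476190 − 0.111111) = -0.00529101.

S_1 ≈ 34.7755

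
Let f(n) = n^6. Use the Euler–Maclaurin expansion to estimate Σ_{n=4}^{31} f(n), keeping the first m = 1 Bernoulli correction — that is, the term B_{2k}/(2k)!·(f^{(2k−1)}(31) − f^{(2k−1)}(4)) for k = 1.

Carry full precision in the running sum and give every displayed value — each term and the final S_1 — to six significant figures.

S_1 ≈ 4.38844e+09

The integral term ∫_4^31 x^6 dx = 3.93037e+09.
½[f(4) + f(31)] = ½[4096.00 + 8.87504e+08] = 4.43754e+08.
Integral + boundary = 4.37412e+09.
Correction k=1: B_{2}/2! · (f^{(1)}(31) − f^{(1)}(4)) = 1/12 · (1.71775e+08 − 6144.00) = 1.43141e+07.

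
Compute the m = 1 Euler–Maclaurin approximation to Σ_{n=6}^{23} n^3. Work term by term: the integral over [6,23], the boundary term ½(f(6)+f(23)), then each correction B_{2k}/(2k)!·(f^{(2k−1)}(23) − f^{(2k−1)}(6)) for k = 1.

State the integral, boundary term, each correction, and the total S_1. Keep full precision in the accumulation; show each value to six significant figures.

Integral: ∫_6^23 x^3 dx = 69636.2.
½[f(6) + f(23)] = ½[216.000 + 12167.0] = 6191.50.
So far: 75827.8.
Correction k=1: B_{2}/2! · (f^{(1)}(23) − f^{(1)}(6)) = 1/12 · (1587.00 − 108.000) = 123.250.

S_1 ≈ 75951.0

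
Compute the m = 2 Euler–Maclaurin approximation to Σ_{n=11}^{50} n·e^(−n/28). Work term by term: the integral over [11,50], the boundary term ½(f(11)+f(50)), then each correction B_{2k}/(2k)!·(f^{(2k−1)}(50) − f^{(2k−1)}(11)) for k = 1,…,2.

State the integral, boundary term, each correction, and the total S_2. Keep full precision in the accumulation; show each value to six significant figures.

S_2 ≈ 378.890

The integral term ∫_11^50 x·e^(−x/28) dx = 371.030.
Endpoint term: (f(11) + f(50))/2 = (7.42638 + 8.38386)/2 = 7.90512.
Integral + boundary = 378.935.
Order-1 term: 1/12 · (-0.131746 − 0.409897) = -0.0451370.
After k=1: 378.890.
Order-2 term: −1/720 · (0.000259704 − 0.00224509) = 2.75748e-06.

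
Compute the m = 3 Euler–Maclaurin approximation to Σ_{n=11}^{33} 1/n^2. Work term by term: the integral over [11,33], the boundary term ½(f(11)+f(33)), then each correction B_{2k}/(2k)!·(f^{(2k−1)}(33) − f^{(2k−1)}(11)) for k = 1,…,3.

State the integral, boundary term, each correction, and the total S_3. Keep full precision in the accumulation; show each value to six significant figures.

Integral: ∫_11^33 1/x^2 dx = 0.0606061.
½[f(11) + f(33)] = ½[0.00826446 + 0.000918274] = 0.00459137.
So far: 0.0651974.
k=1: B_{2}/(2)! × [f^{(1)}(33) − f^{(1)}(11)] = 1/12 × (-5.56529e-05 − (-0.00150263)) = 0.000120581.
After k=1: 0.0653180.
k=2: B_{4}/(4)! × [f^{(3)}(33) − f^{(3)}(11)] = −1/720 × (-6.13256e-07 − (-0.000149021)) = -2.06122e-07.
After k=2: 0.0653178.
k=3: B_{6}/(6)! × [f^{(5)}(33) − f^{(5)}(11)] = 1/30240 × (-1.68941e-08 − (-3.69474e-05)) = 1.22125e-09.

S_3 ≈ 0.0653178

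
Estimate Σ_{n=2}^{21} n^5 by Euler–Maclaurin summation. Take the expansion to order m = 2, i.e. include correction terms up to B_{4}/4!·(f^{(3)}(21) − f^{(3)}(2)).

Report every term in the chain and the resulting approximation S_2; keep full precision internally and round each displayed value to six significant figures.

Integral: ∫_2^21 x^5 dx = 1.42943e+07.
½[f(2) + f(21)] = ½[32.0000 + 4.08410e+06] = 2.04207e+06.
So far: 1.63364e+07.
k=1: B_{2}/(2)! × [f^{(1)}(21) − f^{(1)}(2)] = 1/12 × (972405 − 80.0000) = 81027.1.
After k=1: 1.64174e+07.
k=2: B_{4}/(4)! × [f^{(3)}(21) − f^{(3)}(2)] = −1/720 × (26460.0 − 240.000) = -36.4167.

S_2 ≈ 1.64174e+07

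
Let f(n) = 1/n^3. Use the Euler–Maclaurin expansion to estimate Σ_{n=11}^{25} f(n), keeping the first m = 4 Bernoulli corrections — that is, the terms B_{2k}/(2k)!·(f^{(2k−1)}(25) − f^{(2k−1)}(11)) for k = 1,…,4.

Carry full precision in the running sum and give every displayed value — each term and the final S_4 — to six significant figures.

∫_11^25 1/x^3 dx evaluates to 0.00333223.
Boundary: ½(f(11) + f(25)) = ½(0.000751315 + 6.40000e-05) = 0.000407657.
Integral + boundary = 0.00373989.
Correction k=1: B_{2}/2! · (f^{(1)}(25) − f^{(1)}(11)) = 1/12 · (-7.68000e-06 − (-0.000204904)) = 1.64353e-05.
Partial sum through k=1: 0.00375632.
Correction k=2: B_{4}/4! · (f^{(3)}(25) − f^{(3)}(11)) = −1/720 · (-2.45760e-07 − (-3.38684e-05)) = -4.66982e-08.
Partial sum through k=2: 0.00375628.
Correction k=3: B_{6}/6! · (f^{(5)}(25) − f^{(5)}(11)) = 1/30240 · (-1.65151e-08 − (-1.17560e-05)) = 3.88210e-10.
Partial sum through k=3: 0.00375628.
Correction k=4: B_{8}/8! · (f^{(7)}(25) − f^{(7)}(11)) = −1/1209600 · (-1.90254e-09 − (-6.99530e-06)) = -5.78158e-12.

S_4 ≈ 0.00375628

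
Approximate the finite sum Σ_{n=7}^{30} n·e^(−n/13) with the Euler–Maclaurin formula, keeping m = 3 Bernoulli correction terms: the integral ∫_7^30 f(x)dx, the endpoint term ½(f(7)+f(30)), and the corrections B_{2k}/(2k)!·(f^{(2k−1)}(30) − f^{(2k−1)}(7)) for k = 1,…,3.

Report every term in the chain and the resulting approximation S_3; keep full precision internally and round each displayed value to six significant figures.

S_3 ≈ 99.6344

∫_7^30 x·e^(−x/13) dx evaluates to 96.1326.
Endpoint term: (f(7) + f(30))/2 = (4.08552 + 2.98472)/2 = 3.53512.
Running total after boundary: 99.6677.
k=1: B_{2}/(2)! × [f^{(1)}(30) − f^{(1)}(7)] = 1/12 × (-0.130103 − 0.269375) = -0.0332898.
After k=1: 99.6344.
k=2: B_{4}/(4)! × [f^{(3)}(30) − f^{(3)}(7)] = −1/720 × (0.000407563 − 0.00850098) = 1.12409e-05.
After k=2: 99.6344.
k=3: B_{6}/(6)! × [f^{(5)}(30) − f^{(5)}(7)] = 1/30240 × (9.37850e-06 − 9.11718e-05) = -2.70480e-09.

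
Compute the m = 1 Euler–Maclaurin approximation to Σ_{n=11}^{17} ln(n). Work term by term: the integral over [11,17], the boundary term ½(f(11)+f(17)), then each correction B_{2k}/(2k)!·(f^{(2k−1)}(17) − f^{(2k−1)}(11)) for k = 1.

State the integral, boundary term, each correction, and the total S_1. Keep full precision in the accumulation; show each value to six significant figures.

Integral: ∫_11^17 ln(x) dx = 15.7878.
Boundary: ½(f(11) + f(17)) = ½(2.39790 + 2.83321) = 2.61555.
Running total after boundary: 18.4033.
k=1: B_{2}/(2)! × [f^{(1)}(17) − f^{(1)}(11)] = 1/12 × (0.0588235 − 0.0909091) = -0.00267380.

S_1 ≈ 18.4007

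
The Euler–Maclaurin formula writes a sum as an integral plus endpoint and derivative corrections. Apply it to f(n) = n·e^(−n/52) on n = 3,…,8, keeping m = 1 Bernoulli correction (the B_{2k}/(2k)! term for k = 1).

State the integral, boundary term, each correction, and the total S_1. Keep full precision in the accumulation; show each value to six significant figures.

S_1 ≈ 29.4010

The integral term ∫_3^8 x·e^(−x/52) dx = 24.5692.
½[f(3) + f(8)] = ½[2.83182 + 6.85923] = 4.84553.
Running total after boundary: 29.4147.
k=1: B_{2}/(2)! × [f^{(1)}(8) − f^{(1)}(3)] = 1/12 × (0.725496 − 0.889482) = -0.0136656.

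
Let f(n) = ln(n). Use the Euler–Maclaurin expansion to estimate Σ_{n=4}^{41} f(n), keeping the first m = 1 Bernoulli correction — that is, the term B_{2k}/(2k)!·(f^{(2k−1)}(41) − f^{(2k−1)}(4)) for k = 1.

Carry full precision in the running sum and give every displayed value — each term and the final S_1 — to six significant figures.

S_1 ≈ 112.242

∫_4^41 ln(x) dx evaluates to 109.711.
½[f(4) + f(41)] = ½[1.38629 + 3.71357] = 2.54993.
Integral + boundary = 112.261.
Order-1 term: 1/12 · (0.0243902 − 0.250000) = -0.0188008.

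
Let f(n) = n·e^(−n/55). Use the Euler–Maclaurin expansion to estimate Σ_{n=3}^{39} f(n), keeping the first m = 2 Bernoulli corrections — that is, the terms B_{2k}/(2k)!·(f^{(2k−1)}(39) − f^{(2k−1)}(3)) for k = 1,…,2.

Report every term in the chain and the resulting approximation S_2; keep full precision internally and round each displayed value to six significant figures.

∫_3^39 x·e^(−x/55) dx evaluates to 476.548.
½[f(3) + f(39)] = ½[2.84075 + 19.1916] = 11.0162.
Integral + boundary = 487.564.
k=1: B_{2}/(2)! × [f^{(1)}(39) − f^{(1)}(3)] = 1/12 × (0.143154 − 0.895266) = -0.0626760.
After k=1: 487.502.
k=2: B_{4}/(4)! × [f^{(3)}(39) − f^{(3)}(3)] = −1/720 × (0.000372673 − 0.000922015) = 7.62975e-07.

S_2 ≈ 487.502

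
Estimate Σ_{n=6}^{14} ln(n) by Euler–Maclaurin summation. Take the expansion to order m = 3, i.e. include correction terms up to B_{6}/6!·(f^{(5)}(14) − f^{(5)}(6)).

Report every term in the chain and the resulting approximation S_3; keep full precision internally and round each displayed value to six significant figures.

S_3 ≈ 20.4037

The integral term ∫_6^14 ln(x) dx = 18.1962.
½[f(6) + f(14)] = ½[1.79176 + 2.63906] = 2.21541.
Running total after boundary: 20.4117.
Correction k=1: B_{2}/2! · (f^{(1)}(14) − f^{(1)}(6)) = 1/12 · (0.0714286 − 0.166667) = -0.00793651.
After k=1: 20.4037.
Correction k=2: B_{4}/4! · (f^{(3)}(14) − f^{(3)}(6)) = −1/720 · (0.000728863 − 0.00925926) = 1.18478e-05.
After k=2: 20.4037.
Correction k=3: B_{6}/6! · (f^{(5)}(14) − f^{(5)}(6)) = 1/30240 · (4.46243e-05 − 0.00308642) = -1.00588e-07.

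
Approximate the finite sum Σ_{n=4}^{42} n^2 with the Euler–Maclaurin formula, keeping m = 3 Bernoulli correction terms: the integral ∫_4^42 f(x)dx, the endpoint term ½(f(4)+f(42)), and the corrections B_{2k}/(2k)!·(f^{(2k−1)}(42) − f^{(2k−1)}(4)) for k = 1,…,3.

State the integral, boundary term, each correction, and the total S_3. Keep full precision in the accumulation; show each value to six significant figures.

∫_4^42 x^2 dx evaluates to 24674.7.
Endpoint term: (f(4) + f(42))/2 = (16.0000 + 1764.00)/2 = 890.000.
Integral + boundary = 25564.7.
k=1: B_{2}/(2)! × [f^{(1)}(42) − f^{(1)}(4)] = 1/12 × (84.0000 − 8.00000) = 6.33333.
After k=1: 25571.0.
k=2: B_{4}/(4)! × [f^{(3)}(42) − f^{(3)}(4)] = −1/720 × (0.00000 − 0.00000) = 0.00000.
After k=2: 25571.0.
k=3: B_{6}/(6)! × [f^{(5)}(42) − f^{(5)}(4)] = 1/30240 × (0.00000 − 0.00000) = 0.00000.

S_3 ≈ 25571.0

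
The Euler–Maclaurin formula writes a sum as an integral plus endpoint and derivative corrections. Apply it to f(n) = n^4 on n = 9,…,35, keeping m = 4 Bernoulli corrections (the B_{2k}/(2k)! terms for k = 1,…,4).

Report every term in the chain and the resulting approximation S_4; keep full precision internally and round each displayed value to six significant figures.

S_4 ≈ 1.12602e+07

The integral term ∫_9^35 x^4 dx = 1.04926e+07.
½[f(9) + f(35)] = ½[6561.00 + 1.50062e+06] = 753593.
So far: 1.12462e+07.
k=1: B_{2}/(2)! × [f^{(1)}(35) − f^{(1)}(9)] = 1/12 × (171500 − 2916.00) = 14048.7.
Partial sum through k=1: 1.12602e+07.
k=2: B_{4}/(4)! × [f^{(3)}(35) − f^{(3)}(9)] = −1/720 × (840.000 − 216.000) = -0.866667.
Partial sum through k=2: 1.12602e+07.
k=3: B_{6}/(6)! × [f^{(5)}(35) − f^{(5)}(9)] = 1/30240 × (0.00000 − 0.00000) = 0.00000.
Partial sum through k=3: 1.12602e+07.
k=4: B_{8}/(8)! × [f^{(7)}(35) − f^{(7)}(9)] = −1/1209600 × (0.00000 − 0.00000) = 0.00000.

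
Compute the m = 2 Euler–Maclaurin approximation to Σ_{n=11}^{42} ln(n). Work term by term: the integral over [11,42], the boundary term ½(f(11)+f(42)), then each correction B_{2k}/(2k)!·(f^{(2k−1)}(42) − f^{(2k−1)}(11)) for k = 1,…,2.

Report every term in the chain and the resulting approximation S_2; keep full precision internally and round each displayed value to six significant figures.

S_2 ≈ 102.667

∫_11^42 ln(x) dx evaluates to 99.6053.
Boundary: ½(f(11) + f(42)) = ½(2.39790 + 3.73767) = 3.06778.
Integral + boundary = 102.673.
Order-1 term: 1/12 · (0.0238095 − 0.0909091) = -0.00559163.
After k=1: 102.667.
Order-2 term: −1/720 · (2.69949e-05 − 0.00150263) = 2.04949e-06.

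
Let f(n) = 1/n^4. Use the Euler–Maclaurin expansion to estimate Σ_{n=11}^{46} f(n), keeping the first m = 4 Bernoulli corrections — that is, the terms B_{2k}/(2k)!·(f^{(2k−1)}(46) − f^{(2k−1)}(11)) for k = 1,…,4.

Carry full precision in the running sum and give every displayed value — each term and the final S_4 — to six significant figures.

S_4 ≈ 0.000283336

∫_11^46 1/x^4 dx evaluates to 0.000247014.
½[f(11) + f(46)] = ½[6.83013e-05 + 2.23341e-07] = 3.42623e-05.
Integral + boundary = 0.000281276.
k=1: B_{2}/(2)! × [f^{(1)}(46) − f^{(1)}(11)] = 1/12 × (-1.94210e-08 − (-2.48369e-05)) = 2.06812e-06.
Partial sum through k=1: 0.000283344.
k=2: B_{4}/(4)! × [f^{(3)}(46) − f^{(3)}(11)] = −1/720 × (-2.75345e-10 − (-6.15790e-06)) = -8.55225e-09.
Partial sum through k=2: 0.000283336.
k=3: B_{6}/(6)! × [f^{(5)}(46) − f^{(5)}(11)] = 1/30240 × (-7.28700e-12 − (-2.84994e-06)) = 9.42437e-11.
Partial sum through k=3: 0.000283336.
k=4: B_{8}/(8)! × [f^{(7)}(46) − f^{(7)}(11)] = −1/1209600 × (-3.09939e-13 − (-2.11979e-06)) = -1.75247e-12.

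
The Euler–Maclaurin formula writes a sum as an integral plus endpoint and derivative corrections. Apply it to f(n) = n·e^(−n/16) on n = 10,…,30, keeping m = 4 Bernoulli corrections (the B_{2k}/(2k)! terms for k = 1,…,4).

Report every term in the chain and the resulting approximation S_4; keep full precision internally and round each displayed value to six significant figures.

S_4 ≈ 114.748

The integral term ∫_10^30 x·e^(−x/16) dx = 109.799.
½[f(10) + f(30)] = ½[5.35261 + 4.60065] = 4.97663.
So far: 114.776.
k=1: B_{2}/(2)! × [f^{(1)}(30) − f^{(1)}(10)] = 1/12 × (-0.134186 − 0.200723) = -0.0279091.
Running total after k=1: 114.748.
k=2: B_{4}/(4)! × [f^{(3)}(30) − f^{(3)}(10)] = −1/720 × (0.000673923 − 0.00496580) = 5.96095e-06.
Running total after k=2: 114.748.
k=3: B_{6}/(6)! × [f^{(5)}(30) − f^{(5)}(10)] = 1/30240 × (7.31253e-06 − 3.57326e-05) = -9.39816e-10.
Running total after k=3: 114.748.
k=4: B_{8}/(8)! × [f^{(7)}(30) − f^{(7)}(10)] = −1/1209600 × (4.68459e-08 − 2.03388e-07) = 1.29417e-13.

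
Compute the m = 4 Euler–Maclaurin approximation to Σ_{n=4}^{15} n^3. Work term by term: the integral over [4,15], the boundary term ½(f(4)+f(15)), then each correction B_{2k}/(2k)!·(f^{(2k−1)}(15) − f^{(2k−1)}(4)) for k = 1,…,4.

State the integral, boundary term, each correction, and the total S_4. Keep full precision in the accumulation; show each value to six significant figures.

Integral: ∫_4^15 x^3 dx = 12592.2.
½[f(4) + f(15)] = ½[64.0000 + 3375.00] = 1719.50.
Running total after boundary: 14311.8.
Correction k=1: B_{2}/2! · (f^{(1)}(15) − f^{(1)}(4)) = 1/12 · (675.000 − 48.0000) = 52.2500.
Partial sum through k=1: 14364.0.
Correction k=2: B_{4}/4! · (f^{(3)}(15) − f^{(3)}(4)) = −1/720 · (6.00000 − 6.00000) = 0.00000.
Partial sum through k=2: 14364.0.
Correction k=3: B_{6}/6! · (f^{(5)}(15) − f^{(5)}(4)) = 1/30240 · (0.00000 − 0.00000) = 0.00000.
Partial sum through k=3: 14364.0.
Correction k=4: B_{8}/8! · (f^{(7)}(15) − f^{(7)}(4)) = −1/1209600 · (0.00000 − 0.00000) = 0.00000.

S_4 ≈ 14364.0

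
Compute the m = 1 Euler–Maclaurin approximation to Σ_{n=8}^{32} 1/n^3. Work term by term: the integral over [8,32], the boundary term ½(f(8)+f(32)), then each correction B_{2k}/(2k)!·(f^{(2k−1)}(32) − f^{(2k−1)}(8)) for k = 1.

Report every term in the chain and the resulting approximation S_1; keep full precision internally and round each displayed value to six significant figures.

Integral: ∫_8^32 1/x^3 dx = 0.00732422.
Boundary: ½(f(8) + f(32)) = ½(0.00195312 + 3.05176e-05) = 0.000991821.
So far: 0.00831604.
k=1: B_{2}/(2)! × [f^{(1)}(32) − f^{(1)}(8)] = 1/12 × (-2.86102e-06 − (-0.000732422)) = 6.07967e-05.

S_1 ≈ 0.00837684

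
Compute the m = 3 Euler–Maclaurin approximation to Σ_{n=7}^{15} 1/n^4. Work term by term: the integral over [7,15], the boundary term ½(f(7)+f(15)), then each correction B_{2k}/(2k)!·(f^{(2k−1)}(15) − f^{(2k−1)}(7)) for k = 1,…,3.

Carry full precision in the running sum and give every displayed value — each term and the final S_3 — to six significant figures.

S_3 ≈ 0.00111037

Integral: ∫_7^15 1/x^4 dx = 0.000873052.
Boundary: ½(f(7) + f(15)) = ½(0.000416493 + 1.97531e-05) = 0.000218123.
Running total after boundary: 0.00109117.
k=1: B_{2}/(2)! × [f^{(1)}(15) − f^{(1)}(7)] = 1/12 × (-5.26749e-06 − (-0.000237996)) = 1.93940e-05.
After k=1: 0.00111057.
k=2: B_{4}/(4)! × [f^{(3)}(15) − f^{(3)}(7)] = −1/720 × (-7.02332e-07 − (-0.000145712)) = -2.01402e-07.
After k=2: 0.00111037.
k=3: B_{6}/(6)! × [f^{(5)}(15) − f^{(5)}(7)] = 1/30240 × (-1.74803e-07 − (-0.000166528)) = 5.50109e-09.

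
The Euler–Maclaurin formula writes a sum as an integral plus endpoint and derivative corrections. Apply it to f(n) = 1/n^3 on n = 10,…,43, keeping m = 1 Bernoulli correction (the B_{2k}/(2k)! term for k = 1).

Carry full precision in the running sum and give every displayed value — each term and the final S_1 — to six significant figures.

Integral: ∫_10^43 1/x^3 dx = 0.00472958.
½[f(10) + f(43)] = ½[0.00100000 + 1.25775e-05] = 0.000506289.
Running total after boundary: 0.00523587.
k=1: B_{2}/(2)! × [f^{(1)}(43) − f^{(1)}(10)] = 1/12 × (-8.77501e-07 − (-0.000300000)) = 2.49269e-05.

S_1 ≈ 0.00526080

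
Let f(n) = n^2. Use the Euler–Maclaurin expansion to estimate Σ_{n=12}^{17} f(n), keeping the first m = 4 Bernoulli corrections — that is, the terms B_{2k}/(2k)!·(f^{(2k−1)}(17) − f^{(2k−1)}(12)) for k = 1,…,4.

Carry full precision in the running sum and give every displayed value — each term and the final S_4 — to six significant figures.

S_4 ≈ 1279.00

Integral: ∫_12^17 x^2 dx = 1061.67.
Endpoint term: (f(12) + f(17))/2 = (144.000 + 289.000)/2 = 216.500.
So far: 1278.17.
Order-1 term: 1/12 · (34.0000 − 24.0000) = 0.833333.
Partial sum through k=1: 1279.00.
Order-2 term: −1/720 · (0.00000 − 0.00000) = 0.00000.
Partial sum through k=2: 1279.00.
Order-3 term: 1/30240 · (0.00000 − 0.00000) = 0.00000.
Partial sum through k=3: 1279.00.
Order-4 term: −1/1209600 · (0.00000 − 0.00000) = 0.00000.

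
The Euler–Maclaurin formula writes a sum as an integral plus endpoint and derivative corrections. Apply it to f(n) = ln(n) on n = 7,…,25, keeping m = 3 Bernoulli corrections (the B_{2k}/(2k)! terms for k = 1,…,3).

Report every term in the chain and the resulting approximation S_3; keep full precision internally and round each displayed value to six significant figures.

S_3 ≈ 51.4244

Integral: ∫_7^25 ln(x) dx = 48.8505.
½[f(7) + f(25)] = ½[1.94591 + 3.21888] = 2.58239.
Integral + boundary = 51.4329.
Order-1 term: 1/12 · (0.0400000 − 0.142857) = -0.00857143.
After k=1: 51.4243.
Order-2 term: −1/720 · (0.000128000 − 0.00583090) = 7.92070e-06.
After k=2: 51.4244.
Order-3 term: 1/30240 · (2.45760e-06 − 0.00142798) = -4.71402e-08.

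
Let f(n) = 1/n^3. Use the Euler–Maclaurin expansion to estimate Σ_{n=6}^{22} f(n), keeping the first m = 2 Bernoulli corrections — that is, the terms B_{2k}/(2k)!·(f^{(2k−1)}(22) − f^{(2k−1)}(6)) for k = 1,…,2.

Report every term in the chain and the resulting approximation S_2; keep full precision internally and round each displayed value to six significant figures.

S_2 ≈ 0.0154077

The integral term ∫_6^22 1/x^3 dx = 0.0128558.
Boundary: ½(f(6) + f(22)) = ½(0.00462963 + 9.39144e-05) = 0.00236177.
Running total after boundary: 0.0152176.
Correction k=1: B_{2}/2! · (f^{(1)}(22) − f^{(1)}(6)) = 1/12 · (-1.28065e-05 − (-0.00231481)) = 0.000191834.
After k=1: 0.0154094.
Correction k=2: B_{4}/4! · (f^{(3)}(22) − f^{(3)}(6)) = −1/720 · (-5.29194e-07 − (-0.00128601)) = -1.78539e-06.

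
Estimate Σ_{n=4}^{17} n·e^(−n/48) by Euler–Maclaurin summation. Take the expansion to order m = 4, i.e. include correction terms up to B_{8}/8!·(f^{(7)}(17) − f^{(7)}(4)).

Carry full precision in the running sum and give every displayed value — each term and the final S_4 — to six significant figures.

∫_4^17 x·e^(−x/48) dx evaluates to 106.946.
Boundary: ½(f(4) + f(17)) = ½(3.68018 + 11.9299) = 7.80503.
So far: 114.751.
k=1: B_{2}/(2)! × [f^{(1)}(17) − f^{(1)}(4)] = 1/12 × (0.453219 − 0.843374) = -0.0325129.
Partial sum through k=1: 114.718.
k=2: B_{4}/(4)! × [f^{(3)}(17) − f^{(3)}(4)] = −1/720 × (0.000805874 − 0.00116470) = 4.98365e-07.
Partial sum through k=2: 114.718.
k=3: B_{6}/(6)! × [f^{(5)}(17) − f^{(5)}(4)] = 1/30240 × (6.14166e-07 − 8.52147e-07) = -7.86973e-12.
Partial sum through k=3: 114.718.
k=4: B_{8}/(8)! × [f^{(7)}(17) − f^{(7)}(4)] = −1/1209600 × (3.81320e-10 − 5.20305e-10) = 1.14902e-16.

S_4 ≈ 114.718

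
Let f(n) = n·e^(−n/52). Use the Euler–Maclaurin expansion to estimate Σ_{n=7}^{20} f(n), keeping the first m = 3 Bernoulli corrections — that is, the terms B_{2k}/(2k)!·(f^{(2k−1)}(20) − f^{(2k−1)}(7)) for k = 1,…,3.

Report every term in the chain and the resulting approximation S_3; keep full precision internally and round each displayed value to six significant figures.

Integral: ∫_7^20 x·e^(−x/52) dx = 133.004.
Endpoint term: (f(7) + f(20))/2 = (6.11836 + 13.6142)/2 = 9.86631.
Integral + boundary = 142.871.
Order-1 term: 1/12 · (0.418900 − 0.756391) = -0.0281243.
Partial sum through k=1: 142.843.
Order-2 term: −1/720 · (0.000658404 − 0.000926219) = 3.71965e-07.
Partial sum through k=2: 142.843.
Order-3 term: 1/30240 · (4.29693e-07 − 5.81622e-07) = -5.02412e-12.

S_3 ≈ 142.843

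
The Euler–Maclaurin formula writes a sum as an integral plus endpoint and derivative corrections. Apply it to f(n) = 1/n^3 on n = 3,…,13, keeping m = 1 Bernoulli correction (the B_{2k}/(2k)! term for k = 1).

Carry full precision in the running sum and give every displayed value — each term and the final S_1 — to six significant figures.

S_1 ≈ 0.0744207

∫_3^13 1/x^3 dx evaluates to 0.0525970.
½[f(3) + f(13)] = ½[0.0370370 + 0.000455166] = 0.0187461.
Integral + boundary = 0.0713431.
k=1: B_{2}/(2)! × [f^{(1)}(13) − f^{(1)}(3)] = 1/12 × (-0.000105038 − (-0.0370370)) = 0.00307767.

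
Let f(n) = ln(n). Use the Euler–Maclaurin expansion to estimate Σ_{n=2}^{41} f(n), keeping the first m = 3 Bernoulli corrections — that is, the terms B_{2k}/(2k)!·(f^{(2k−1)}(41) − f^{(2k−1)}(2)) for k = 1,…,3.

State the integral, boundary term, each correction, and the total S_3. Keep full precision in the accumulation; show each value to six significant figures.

S_3 ≈ 114.034

The integral term ∫_2^41 ln(x) dx = 111.870.
Endpoint term: (f(2) + f(41))/2 = (0.693147 + 3.71357)/2 = 2.20336.
Integral + boundary = 114.074.
Correction k=1: B_{2}/2! · (f^{(1)}(41) − f^{(1)}(2)) = 1/12 · (0.0243902 − 0.500000) = -0.0396341.
After k=1: 114.034.
Correction k=2: B_{4}/4! · (f^{(3)}(41) − f^{(3)}(2)) = −1/720 · (2.90187e-05 − 0.250000) = 0.000347182.
After k=2: 114.034.
Correction k=3: B_{6}/6! · (f^{(5)}(41) − f^{(5)}(2)) = 1/30240 · (2.07153e-07 − 0.750000) = -2.48016e-05.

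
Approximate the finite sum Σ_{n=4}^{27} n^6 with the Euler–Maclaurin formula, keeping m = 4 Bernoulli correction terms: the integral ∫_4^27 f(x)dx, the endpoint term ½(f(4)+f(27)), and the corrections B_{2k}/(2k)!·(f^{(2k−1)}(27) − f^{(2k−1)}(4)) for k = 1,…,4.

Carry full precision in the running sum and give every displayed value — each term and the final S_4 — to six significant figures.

The integral term ∫_4^27 x^6 dx = 1.49433e+09.
½[f(4) + f(27)] = ½[4096.00 + 3.87420e+08] = 1.93712e+08.
So far: 1.68805e+09.
Order-1 term: 1/12 · (8.60934e+07 − 6144.00) = 7.17394e+06.
Running total after k=1: 1.69522e+09.
Order-2 term: −1/720 · (2.36196e+06 − 7680.00) = -3269.83.
Running total after k=2: 1.69522e+09.
Order-3 term: 1/30240 · (19440.0 − 2880.00) = 0.547619.
Running total after k=3: 1.69522e+09.
Order-4 term: −1/1209600 · (0.00000 − 0.00000) = 0.00000.

S_4 ≈ 1.69522e+09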